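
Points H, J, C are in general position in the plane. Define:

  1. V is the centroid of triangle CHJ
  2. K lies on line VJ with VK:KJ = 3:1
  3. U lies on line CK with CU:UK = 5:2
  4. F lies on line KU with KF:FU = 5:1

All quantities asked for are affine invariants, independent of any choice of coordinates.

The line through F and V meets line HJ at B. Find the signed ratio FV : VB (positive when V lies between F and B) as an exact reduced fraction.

FV:VB = -2/21

Work in coordinates with H = (0, 0), J = (1, 0), C = (0, 1).
1. V is the centroid of triangle CHJ ⇒ V = (1/3, 1/3)
2. K lies on line VJ with VK:KJ = 3:1 ⇒ K = (5/6, 1/12)
3. U lies on line CK with CU:UK = 5:2 ⇒ U = (25/42, 29/84)
4. F lies on line KU with KF:FU = 5:1 ⇒ F = (40/63, 19/63)
line FV meets HJ at B = (7/2, 0)
V = F + t·(B−F) with t = -2/19, so FV:VB = -2/19:21/19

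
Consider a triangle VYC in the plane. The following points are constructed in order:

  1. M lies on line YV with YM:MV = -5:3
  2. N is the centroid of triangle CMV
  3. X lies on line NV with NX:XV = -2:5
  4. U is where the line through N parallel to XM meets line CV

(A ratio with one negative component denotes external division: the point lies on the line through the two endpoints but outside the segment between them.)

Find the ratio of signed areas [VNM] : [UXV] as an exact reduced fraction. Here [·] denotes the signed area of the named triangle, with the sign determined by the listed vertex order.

Work in coordinates with V = (0, 0), Y = (1, 0), C = (0, 1).
1. M lies on line YV with YM:MV = -5:3 ⇒ M = (-3/2, 0)
2. N is the centroid of triangle CMV ⇒ N = (-1/2, 1/3)
3. X lies on line NV with NX:XV = -2:5 ⇒ X = (-5/6, 5/9)
4. U is where the line through N parallel to XM meets line CV ⇒ U = (0, 3/4)
2·[VNM] = 1/2, 2·[UXV] = 5/8
[VNM]:[UXV] = 1/2:5/8 = 4/5

[VNM]:[UXV] = 4/5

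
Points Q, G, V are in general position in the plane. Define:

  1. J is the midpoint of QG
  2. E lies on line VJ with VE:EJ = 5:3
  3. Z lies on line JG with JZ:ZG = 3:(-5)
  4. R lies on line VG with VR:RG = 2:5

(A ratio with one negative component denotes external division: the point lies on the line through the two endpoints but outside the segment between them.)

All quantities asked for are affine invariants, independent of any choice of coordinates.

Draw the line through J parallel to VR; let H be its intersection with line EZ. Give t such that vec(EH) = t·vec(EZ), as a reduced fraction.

t = 1/5

Choose coordinates Q = (0, 0), G = (1, 0), V = (0, 1).
1. J is the midpoint of QG ⇒ J = (1/2, 0)
2. E lies on line VJ with VE:EJ = 5:3 ⇒ E = (5/16, 3/8)
3. Z lies on line JG with JZ:ZG = 3:(-5) ⇒ Z = (-1/4, 0)
4. R lies on line VG with VR:RG = 2:5 ⇒ R = (2/7, 5/7)
through J parallel to VR: direction (2/7, -2/7); meets EZ at H = (1/5, 3/10)
H = E + t·(Z−E) with t = 1/5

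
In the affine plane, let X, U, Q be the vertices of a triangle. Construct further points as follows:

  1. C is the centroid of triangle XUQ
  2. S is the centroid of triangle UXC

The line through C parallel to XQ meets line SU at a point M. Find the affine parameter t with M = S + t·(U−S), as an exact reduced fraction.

t = -1/5

Work in coordinates with X = (0, 0), U = (1, 0), Q = (0, 1).
1. C is the centroid of triangle XUQ ⇒ C = (1/3, 1/3)
2. S is the centroid of triangle UXC ⇒ S = (4/9, 1/9)
through C parallel to XQ: direction (0, 1); meets SU at M = (1/3, 2/15)
M = S + t·(U−S) with t = -1/5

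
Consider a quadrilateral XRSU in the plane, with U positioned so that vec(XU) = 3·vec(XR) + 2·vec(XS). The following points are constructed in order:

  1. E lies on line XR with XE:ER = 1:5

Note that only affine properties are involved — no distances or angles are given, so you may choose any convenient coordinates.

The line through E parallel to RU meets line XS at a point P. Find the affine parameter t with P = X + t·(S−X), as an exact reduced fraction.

t = -1/6

Choose coordinates X = (0, 0), R = (1, 0), S = (0, 1), U = (3, 2).
1. E lies on line XR with XE:ER = 1:5 ⇒ E = (1/6, 0)
through E parallel to RU: direction (2, 2); meets XS at P = (0, -1/6)
P = X + t·(S−X) with t = -1/6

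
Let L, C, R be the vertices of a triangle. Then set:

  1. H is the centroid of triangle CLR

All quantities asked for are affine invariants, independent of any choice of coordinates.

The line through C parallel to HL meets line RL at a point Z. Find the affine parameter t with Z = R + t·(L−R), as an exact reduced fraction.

Assign L = (0, 0), C = (1, 0), R = (0, 1) — the answer is frame-independent, so this choice is without loss of generality.
1. H is the centroid of triangle CLR ⇒ H = (1/3, 1/3)
through C parallel to HL: direction (-1/3, -1/3); meets RL at Z = (0, -1)
Z = R + t·(L−R) with t = 2

t = 2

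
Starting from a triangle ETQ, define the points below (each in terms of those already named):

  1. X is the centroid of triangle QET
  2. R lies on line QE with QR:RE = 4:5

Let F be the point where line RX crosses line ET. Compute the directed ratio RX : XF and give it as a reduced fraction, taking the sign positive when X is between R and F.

Work in coordinates with E = (0, 0), T = (1, 0), Q = (0, 1).
1. X is the centroid of triangle QET ⇒ X = (1/3, 1/3)
2. R lies on line QE with QR:RE = 4:5 ⇒ R = (0, 5/9)
line RX meets ET at F = (5/6, 0)
X = R + t·(F−R) with t = 2/5, so RX:XF = 2/5:3/5

RX:XF = 2/3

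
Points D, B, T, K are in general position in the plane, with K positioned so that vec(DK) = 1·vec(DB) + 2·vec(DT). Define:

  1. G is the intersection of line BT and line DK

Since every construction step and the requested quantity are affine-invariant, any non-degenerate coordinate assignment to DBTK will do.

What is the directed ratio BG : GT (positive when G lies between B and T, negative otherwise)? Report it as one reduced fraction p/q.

Set D = (0, 0), B = (1, 0), T = (0, 1), K = (1, 2); any affine frame gives the same invariant.
1. G is the intersection of line BT and line DK ⇒ G = (1/3, 2/3)
G = B + t·(T−B) with t = 2/3, so BG:GT = t:(1−t) = 2/3:1/3

BG:GT = 2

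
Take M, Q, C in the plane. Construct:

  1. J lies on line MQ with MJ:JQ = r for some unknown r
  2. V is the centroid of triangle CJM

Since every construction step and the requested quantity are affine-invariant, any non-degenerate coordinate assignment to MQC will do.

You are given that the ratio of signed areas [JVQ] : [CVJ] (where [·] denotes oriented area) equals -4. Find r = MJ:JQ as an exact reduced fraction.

Set M = (0, 0), Q = (1, 0), C = (0, 1); any affine frame gives the same invariant.
1. With MJ:JQ = r, write λ = r/(r+1) so J = M + λ·(Q−M); J is affine-linear in λ
2. V is the centroid of triangle CJM ⇒ V is an affine combination of earlier points and hence also affine-linear in λ
Every point depending on J is an affine combination of J and λ-independent points, so each such coordinate is linear in λ; the λ² term in each signed area is a multiple of (Q−M)×(Q−M) = 0, so 2·[JVQ] and 2·[CVJ] are each linear in λ. Evaluating at λ=0 and λ=1:
  2·[JVQ] = 1/3·λ − 1/3,   2·[CVJ] = 1/3·λ
So [JVQ]:[CVJ] = (1/3·λ − 1/3) / (1/3·λ). Setting this equal to -4:
  1/3·λ − 1/3 = -4·(1/3·λ)  ⇒  λ = 1/5
Then r = λ/(1−λ) = (1/5)/(4/5) = 1/4. Check: with r = 1/4, J = (1/5, 0) and [JVQ]:[CVJ] = -4 as required.

r = 1/4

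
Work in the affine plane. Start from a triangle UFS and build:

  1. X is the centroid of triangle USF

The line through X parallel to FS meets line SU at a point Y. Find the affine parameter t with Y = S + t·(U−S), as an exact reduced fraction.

Work in coordinates with U = (0, 0), F = (1, 0), S = (0, 1).
1. X is the centroid of triangle USF ⇒ X = (1/3, 1/3)
through X parallel to FS: direction (-1, 1); meets SU at Y = (0, 2/3)
Y = S + t·(U−S) with t = 1/3

t = 1/3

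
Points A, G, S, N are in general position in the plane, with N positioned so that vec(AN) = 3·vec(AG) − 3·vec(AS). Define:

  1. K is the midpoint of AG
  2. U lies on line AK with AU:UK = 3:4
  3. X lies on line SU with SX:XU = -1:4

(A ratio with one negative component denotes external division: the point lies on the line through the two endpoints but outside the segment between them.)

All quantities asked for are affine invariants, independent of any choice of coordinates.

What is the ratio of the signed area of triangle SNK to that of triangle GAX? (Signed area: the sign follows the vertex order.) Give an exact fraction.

[SNK]:[GAX] = 3/4

Work in coordinates with A = (0, 0), G = (1, 0), S = (0, 1), N = (3, -3).
1. K is the midpoint of AG ⇒ K = (1/2, 0)
2. U lies on line AK with AU:UK = 3:4 ⇒ U = (3/14, 0)
3. X lies on line SU with SX:XU = -1:4 ⇒ X = (-1/14, 4/3)
2·[SNK] = -1, 2·[GAX] = -4/3
[SNK]:[GAX] = -1:-4/3 = 3/4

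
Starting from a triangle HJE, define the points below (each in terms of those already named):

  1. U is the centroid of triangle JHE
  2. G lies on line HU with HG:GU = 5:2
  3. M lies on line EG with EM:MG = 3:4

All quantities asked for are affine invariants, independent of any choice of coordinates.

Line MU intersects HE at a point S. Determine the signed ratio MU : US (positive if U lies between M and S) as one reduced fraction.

Set H = (0, 0), J = (1, 0), E = (0, 1); any affine frame gives the same invariant.
1. U is the centroid of triangle JHE ⇒ U = (1/3, 1/3)
2. G lies on line HU with HG:GU = 5:2 ⇒ G = (5/21, 5/21)
3. M lies on line EG with EM:MG = 3:4 ⇒ M = (5/49, 33/49)
line MU meets HE at S = (0, 14/17)
U = M + t·(S−M) with t = -34/15, so MU:US = -34/15:49/15

MU:US = -34/49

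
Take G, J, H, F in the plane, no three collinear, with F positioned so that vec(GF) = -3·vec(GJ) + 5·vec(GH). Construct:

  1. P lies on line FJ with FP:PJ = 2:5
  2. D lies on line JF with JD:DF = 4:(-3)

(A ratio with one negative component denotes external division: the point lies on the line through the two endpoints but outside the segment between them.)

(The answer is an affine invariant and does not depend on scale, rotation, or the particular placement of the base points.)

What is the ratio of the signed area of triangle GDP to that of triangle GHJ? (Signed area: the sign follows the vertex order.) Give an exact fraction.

Work in coordinates with G = (0, 0), J = (1, 0), H = (0, 1), F = (-3, 5).
1. P lies on line FJ with FP:PJ = 2:5 ⇒ P = (-13/7, 25/7)
2. D lies on line JF with JD:DF = 4:(-3) ⇒ D = (-15, 20)
2·[GDP] = -115/7, 2·[GHJ] = -1
[GDP]:[GHJ] = -115/7:-1 = 115/7

[GDP]:[GHJ] = 115/7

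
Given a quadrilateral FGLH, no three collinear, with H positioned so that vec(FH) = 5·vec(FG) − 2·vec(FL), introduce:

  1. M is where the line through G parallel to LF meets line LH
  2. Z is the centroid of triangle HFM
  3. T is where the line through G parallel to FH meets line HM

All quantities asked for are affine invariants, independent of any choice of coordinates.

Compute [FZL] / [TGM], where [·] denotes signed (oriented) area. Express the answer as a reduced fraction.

[FZL]:[TGM] = -5/2

Set F = (0, 0), G = (1, 0), L = (0, 1), H = (5, -2); any affine frame gives the same invariant.
1. M is where the line through G parallel to LF meets line LH ⇒ M = (1, 2/5)
2. Z is the centroid of triangle HFM ⇒ Z = (2, -8/15)
3. T is where the line through G parallel to FH meets line HM ⇒ T = (3, -4/5)
2·[FZL] = 2, 2·[TGM] = -4/5
[FZL]:[TGM] = 2:-4/5 = -5/2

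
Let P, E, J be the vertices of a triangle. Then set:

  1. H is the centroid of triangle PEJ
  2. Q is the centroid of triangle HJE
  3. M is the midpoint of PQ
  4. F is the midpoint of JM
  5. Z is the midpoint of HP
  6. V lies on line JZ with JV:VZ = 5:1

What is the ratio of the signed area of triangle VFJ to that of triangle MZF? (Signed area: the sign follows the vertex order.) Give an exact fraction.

[VFJ]:[MZF] = -5/6

Assign P = (0, 0), E = (1, 0), J = (0, 1) — the answer is frame-independent, so this choice is without loss of generality.
1. H is the centroid of triangle PEJ ⇒ H = (1/3, 1/3)
2. Q is the centroid of triangle HJE ⇒ Q = (4/9, 4/9)
3. M is the midpoint of PQ ⇒ M = (2/9, 2/9)
4. F is the midpoint of JM ⇒ F = (1/9, 11/18)
5. Z is the midpoint of HP ⇒ Z = (1/6, 1/6)
6. V lies on line JZ with JV:VZ = 5:1 ⇒ V = (5/36, 11/36)
2·[VFJ] = 5/216, 2·[MZF] = -1/36
[VFJ]:[MZF] = 5/216:-1/36 = -5/6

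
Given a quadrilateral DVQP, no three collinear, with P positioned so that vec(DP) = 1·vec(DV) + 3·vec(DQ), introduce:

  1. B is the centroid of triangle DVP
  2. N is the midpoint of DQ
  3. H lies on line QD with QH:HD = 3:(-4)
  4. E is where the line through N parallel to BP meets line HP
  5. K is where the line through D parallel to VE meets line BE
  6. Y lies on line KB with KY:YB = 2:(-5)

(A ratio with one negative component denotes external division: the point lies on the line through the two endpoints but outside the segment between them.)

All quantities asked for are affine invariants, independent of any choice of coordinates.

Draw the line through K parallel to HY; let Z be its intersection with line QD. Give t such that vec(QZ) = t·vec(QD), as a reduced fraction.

Work in coordinates with D = (0, 0), V = (1, 0), Q = (0, 1), P = (1, 3).
1. B is the centroid of triangle DVP ⇒ B = (2/3, 1)
2. N is the midpoint of DQ ⇒ N = (0, 1/2)
3. H lies on line QD with QH:HD = 3:(-4) ⇒ H = (0, 4)
4. E is where the line through N parallel to BP meets line HP ⇒ E = (1/2, 7/2)
5. K is where the line through D parallel to VE meets line BE ⇒ K = (11/8, -77/8)
6. Y lies on line KB with KY:YB = 2:(-5) ⇒ Y = (133/72, -401/24)
through K parallel to HY: direction (133/72, -497/24); meets QD at Z = (0, 110/19)
Z = Q + t·(D−Q) with t = -91/19

t = -91/19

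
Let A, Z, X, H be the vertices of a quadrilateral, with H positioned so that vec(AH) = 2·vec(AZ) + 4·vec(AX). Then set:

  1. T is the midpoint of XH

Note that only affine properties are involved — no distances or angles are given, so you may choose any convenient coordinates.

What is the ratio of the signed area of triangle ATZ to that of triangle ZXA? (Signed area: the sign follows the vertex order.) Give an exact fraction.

Assign A = (0, 0), Z = (1, 0), X = (0, 1), H = (2, 4) — the answer is frame-independent, so this choice is without loss of generality.
1. T is the midpoint of XH ⇒ T = (1, 5/2)
2·[ATZ] = -5/2, 2·[ZXA] = 1
[ATZ]:[ZXA] = -5/2:1 = -5/2

[ATZ]:[ZXA] = -5/2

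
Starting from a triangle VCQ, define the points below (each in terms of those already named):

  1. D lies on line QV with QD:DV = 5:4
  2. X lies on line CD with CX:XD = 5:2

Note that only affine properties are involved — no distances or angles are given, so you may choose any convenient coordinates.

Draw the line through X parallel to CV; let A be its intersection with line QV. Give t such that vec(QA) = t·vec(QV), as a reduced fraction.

Assign V = (0, 0), C = (1, 0), Q = (0, 1) — the answer is frame-independent, so this choice is without loss of generality.
1. D lies on line QV with QD:DV = 5:4 ⇒ D = (0, 4/9)
2. X lies on line CD with CX:XD = 5:2 ⇒ X = (2/7, 20/63)
through X parallel to CV: direction (-1, 0); meets QV at A = (0, 20/63)
A = Q + t·(V−Q) with t = 43/63

t = 43/63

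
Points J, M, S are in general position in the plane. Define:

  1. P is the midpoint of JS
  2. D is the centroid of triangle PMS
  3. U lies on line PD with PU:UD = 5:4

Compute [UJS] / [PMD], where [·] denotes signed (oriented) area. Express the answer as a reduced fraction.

Set J = (0, 0), M = (1, 0), S = (0, 1); any affine frame gives the same invariant.
1. P is the midpoint of JS ⇒ P = (0, 1/2)
2. D is the centroid of triangle PMS ⇒ D = (1/3, 1/2)
3. U lies on line PD with PU:UD = 5:4 ⇒ U = (5/27, 1/2)
2·[UJS] = -5/27, 2·[PMD] = 1/6
[UJS]:[PMD] = -5/27:1/6 = -10/9

[UJS]:[PMD] = -10/9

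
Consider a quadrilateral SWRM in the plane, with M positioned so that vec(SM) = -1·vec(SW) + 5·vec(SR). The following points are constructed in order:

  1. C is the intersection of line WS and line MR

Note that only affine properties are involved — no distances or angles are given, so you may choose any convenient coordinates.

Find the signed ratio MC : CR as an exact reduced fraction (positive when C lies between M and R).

MC:CR = -5

Assign S = (0, 0), W = (1, 0), R = (0, 1), M = (-1, 5) — the answer is frame-independent, so this choice is without loss of generality.
1. C is the intersection of line WS and line MR ⇒ C = (1/4, 0)
C = M + t·(R−M) with t = 5/4, so MC:CR = t:(1−t) = 5/4:-1/4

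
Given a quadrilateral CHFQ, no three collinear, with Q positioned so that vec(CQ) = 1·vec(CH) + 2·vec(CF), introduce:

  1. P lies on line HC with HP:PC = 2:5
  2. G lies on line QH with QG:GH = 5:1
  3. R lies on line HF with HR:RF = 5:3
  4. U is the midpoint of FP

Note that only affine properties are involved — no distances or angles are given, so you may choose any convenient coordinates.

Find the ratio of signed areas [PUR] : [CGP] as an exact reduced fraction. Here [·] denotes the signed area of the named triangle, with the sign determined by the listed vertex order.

[PUR]:[CGP] = 9/40

Assign C = (0, 0), H = (1, 0), F = (0, 1), Q = (1, 2) — the answer is frame-independent, so this choice is without loss of generality.
1. P lies on line HC with HP:PC = 2:5 ⇒ P = (5/7, 0)
2. G lies on line QH with QG:GH = 5:1 ⇒ G = (1, 1/3)
3. R lies on line HF with HR:RF = 5:3 ⇒ R = (3/8, 5/8)
4. U is the midpoint of FP ⇒ U = (5/14, 1/2)
2·[PUR] = -3/56, 2·[CGP] = -5/21
[PUR]:[CGP] = -3/56:-5/21 = 9/40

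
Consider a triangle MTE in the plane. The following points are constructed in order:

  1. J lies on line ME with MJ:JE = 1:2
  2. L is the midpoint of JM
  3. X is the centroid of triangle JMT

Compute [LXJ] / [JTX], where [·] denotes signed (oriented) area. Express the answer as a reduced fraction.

Assign M = (0, 0), T = (1, 0), E = (0, 1) — the answer is frame-independent, so this choice is without loss of generality.
1. J lies on line ME with MJ:JE = 1:2 ⇒ J = (0, 1/3)
2. L is the midpoint of JM ⇒ L = (0, 1/6)
3. X is the centroid of triangle JMT ⇒ X = (1/3, 1/9)
2·[LXJ] = 1/18, 2·[JTX] = -1/9
[LXJ]:[JTX] = 1/18:-1/9 = -1/2

[LXJ]:[JTX] = -1/2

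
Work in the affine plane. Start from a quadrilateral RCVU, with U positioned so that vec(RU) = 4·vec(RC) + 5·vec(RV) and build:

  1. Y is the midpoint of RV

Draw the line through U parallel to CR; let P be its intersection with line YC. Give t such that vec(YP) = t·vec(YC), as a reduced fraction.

t = -9

Set R = (0, 0), C = (1, 0), V = (0, 1), U = (4, 5); any affine frame gives the same invariant.
1. Y is the midpoint of RV ⇒ Y = (0, 1/2)
through U parallel to CR: direction (-1, 0); meets YC at P = (-9, 5)
P = Y + t·(C−Y) with t = -9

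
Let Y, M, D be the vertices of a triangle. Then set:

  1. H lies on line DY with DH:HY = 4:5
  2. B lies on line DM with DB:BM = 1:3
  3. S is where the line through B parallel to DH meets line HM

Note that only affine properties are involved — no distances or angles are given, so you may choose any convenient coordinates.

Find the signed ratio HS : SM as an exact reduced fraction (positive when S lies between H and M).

Choose coordinates Y = (0, 0), M = (1, 0), D = (0, 1).
1. H lies on line DY with DH:HY = 4:5 ⇒ H = (0, 5/9)
2. B lies on line DM with DB:BM = 1:3 ⇒ B = (1/4, 3/4)
3. S is where the line through B parallel to DH meets line HM ⇒ S = (1/4, 5/12)
S = H + t·(M−H) with t = 1/4, so HS:SM = t:(1−t) = 1/4:3/4

HS:SM = 1/3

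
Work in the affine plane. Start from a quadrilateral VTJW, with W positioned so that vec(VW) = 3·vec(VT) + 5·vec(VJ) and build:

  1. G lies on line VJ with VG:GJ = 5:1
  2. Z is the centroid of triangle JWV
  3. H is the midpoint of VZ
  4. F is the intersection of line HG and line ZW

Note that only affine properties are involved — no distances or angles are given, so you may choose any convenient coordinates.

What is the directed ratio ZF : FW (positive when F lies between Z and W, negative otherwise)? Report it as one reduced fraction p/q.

ZF:FW = -5/19

Choose coordinates V = (0, 0), T = (1, 0), J = (0, 1), W = (3, 5).
1. G lies on line VJ with VG:GJ = 5:1 ⇒ G = (0, 5/6)
2. Z is the centroid of triangle JWV ⇒ Z = (1, 2)
3. H is the midpoint of VZ ⇒ H = (1/2, 1)
4. F is the intersection of line HG and line ZW ⇒ F = (2/7, 13/14)
F = Z + t·(W−Z) with t = -5/14, so ZF:FW = t:(1−t) = -5/14:19/14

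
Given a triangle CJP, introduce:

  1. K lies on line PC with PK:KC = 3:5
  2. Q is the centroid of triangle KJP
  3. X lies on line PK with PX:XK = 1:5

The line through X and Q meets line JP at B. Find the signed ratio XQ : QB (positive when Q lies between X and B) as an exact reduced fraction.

XQ:QB = -1/2

Work in coordinates with C = (0, 0), J = (1, 0), P = (0, 1).
1. K lies on line PC with PK:KC = 3:5 ⇒ K = (0, 5/8)
2. Q is the centroid of triangle KJP ⇒ Q = (1/3, 13/24)
3. X lies on line PK with PX:XK = 1:5 ⇒ X = (0, 15/16)
line XQ meets JP at B = (-1/3, 4/3)
Q = X + t·(B−X) with t = -1, so XQ:QB = -1:2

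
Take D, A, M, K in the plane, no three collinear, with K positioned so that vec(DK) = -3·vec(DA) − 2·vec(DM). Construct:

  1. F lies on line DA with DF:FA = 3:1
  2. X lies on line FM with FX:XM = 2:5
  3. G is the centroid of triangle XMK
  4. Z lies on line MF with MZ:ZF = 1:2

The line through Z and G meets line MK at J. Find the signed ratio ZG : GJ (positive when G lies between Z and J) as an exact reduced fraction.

Work in coordinates with D = (0, 0), A = (1, 0), M = (0, 1), K = (-3, -2).
1. F lies on line DA with DF:FA = 3:1 ⇒ F = (3/4, 0)
2. X lies on line FM with FX:XM = 2:5 ⇒ X = (15/28, 2/7)
3. G is the centroid of triangle XMK ⇒ G = (-23/28, -5/21)
4. Z lies on line MF with MZ:ZF = 1:2 ⇒ Z = (1/4, 2/3)
line ZG meets MK at J = (-7/2, -5/2)
G = Z + t·(J−Z) with t = 2/7, so ZG:GJ = 2/7:5/7

ZG:GJ = 2/5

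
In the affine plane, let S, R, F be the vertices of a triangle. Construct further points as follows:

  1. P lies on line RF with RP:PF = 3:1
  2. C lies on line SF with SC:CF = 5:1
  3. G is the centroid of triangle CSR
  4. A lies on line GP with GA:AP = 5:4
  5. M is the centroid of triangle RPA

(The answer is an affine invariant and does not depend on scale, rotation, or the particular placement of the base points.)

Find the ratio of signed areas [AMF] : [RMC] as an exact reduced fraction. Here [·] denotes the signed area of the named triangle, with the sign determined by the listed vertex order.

Set S = (0, 0), R = (1, 0), F = (0, 1); any affine frame gives the same invariant.
1. P lies on line RF with RP:PF = 3:1 ⇒ P = (1/4, 3/4)
2. C lies on line SF with SC:CF = 5:1 ⇒ C = (0, 5/6)
3. G is the centroid of triangle CSR ⇒ G = (1/3, 5/18)
4. A lies on line GP with GA:AP = 5:4 ⇒ A = (31/108, 175/324)
5. M is the centroid of triangle RPA ⇒ M = (83/162, 209/486)
2·[AMF] = 35/486, 2·[RMC] = 23/972
[AMF]:[RMC] = 35/486:23/972 = 70/23

[AMF]:[RMC] = 70/23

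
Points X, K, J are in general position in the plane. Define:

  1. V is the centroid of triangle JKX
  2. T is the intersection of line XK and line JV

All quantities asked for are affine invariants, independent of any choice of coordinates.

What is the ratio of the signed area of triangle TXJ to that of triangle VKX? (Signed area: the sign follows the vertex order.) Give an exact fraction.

Work in coordinates with X = (0, 0), K = (1, 0), J = (0, 1).
1. V is the centroid of triangle JKX ⇒ V = (1/3, 1/3)
2. T is the intersection of line XK and line JV ⇒ T = (1/2, 0)
2·[TXJ] = -1/2, 2·[VKX] = -1/3
[TXJ]:[VKX] = -1/2:-1/3 = 3/2

[TXJ]:[VKX] = 3/2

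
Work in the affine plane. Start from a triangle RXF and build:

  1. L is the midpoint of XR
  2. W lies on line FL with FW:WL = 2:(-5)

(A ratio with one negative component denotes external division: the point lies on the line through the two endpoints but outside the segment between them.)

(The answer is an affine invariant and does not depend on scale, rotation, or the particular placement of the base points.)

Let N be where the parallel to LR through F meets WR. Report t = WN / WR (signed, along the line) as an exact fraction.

Assign R = (0, 0), X = (1, 0), F = (0, 1) — the answer is frame-independent, so this choice is without loss of generality.
1. L is the midpoint of XR ⇒ L = (1/2, 0)
2. W lies on line FL with FW:WL = 2:(-5) ⇒ W = (-1/3, 5/3)
through F parallel to LR: direction (-1/2, 0); meets WR at N = (-1/5, 1)
N = W + t·(R−W) with t = 2/5

t = 2/5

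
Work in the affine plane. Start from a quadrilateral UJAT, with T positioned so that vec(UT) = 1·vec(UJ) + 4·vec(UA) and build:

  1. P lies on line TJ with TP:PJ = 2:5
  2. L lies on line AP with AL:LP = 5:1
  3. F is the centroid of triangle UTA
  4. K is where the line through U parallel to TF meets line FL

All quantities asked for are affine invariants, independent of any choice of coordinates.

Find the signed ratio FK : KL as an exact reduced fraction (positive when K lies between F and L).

Assign U = (0, 0), J = (1, 0), A = (0, 1), T = (1, 4) — the answer is frame-independent, so this choice is without loss of generality.
1. P lies on line TJ with TP:PJ = 2:5 ⇒ P = (1, 20/7)
2. L lies on line AP with AL:LP = 5:1 ⇒ L = (5/6, 107/42)
3. F is the centroid of triangle UTA ⇒ F = (1/3, 5/3)
4. K is where the line through U parallel to TF meets line FL ⇒ K = (136/219, 476/219)
K = F + t·(L−F) with t = 42/73, so FK:KL = t:(1−t) = 42/73:31/73

FK:KL = 42/31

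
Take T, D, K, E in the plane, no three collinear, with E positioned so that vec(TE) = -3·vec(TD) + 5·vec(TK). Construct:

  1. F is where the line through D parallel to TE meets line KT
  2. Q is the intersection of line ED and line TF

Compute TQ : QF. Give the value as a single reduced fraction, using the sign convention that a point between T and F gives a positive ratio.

TQ:QF = 3

Assign T = (0, 0), D = (1, 0), K = (0, 1), E = (-3, 5) — the answer is frame-independent, so this choice is without loss of generality.
1. F is where the line through D parallel to TE meets line KT ⇒ F = (0, 5/3)
2. Q is the intersection of line ED and line TF ⇒ Q = (0, 5/4)
Q = T + t·(F−T) with t = 3/4, so TQ:QF = t:(1−t) = 3/4:1/4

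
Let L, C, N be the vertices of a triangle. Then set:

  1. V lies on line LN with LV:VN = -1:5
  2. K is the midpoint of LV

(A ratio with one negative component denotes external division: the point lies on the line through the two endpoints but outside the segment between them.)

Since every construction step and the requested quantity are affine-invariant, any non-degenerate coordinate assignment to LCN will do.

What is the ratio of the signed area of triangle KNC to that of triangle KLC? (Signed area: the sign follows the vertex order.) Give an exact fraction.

[KNC]:[KLC] = 9

Set L = (0, 0), C = (1, 0), N = (0, 1); any affine frame gives the same invariant.
1. V lies on line LN with LV:VN = -1:5 ⇒ V = (0, -1/4)
2. K is the midpoint of LV ⇒ K = (0, -1/8)
2·[KNC] = -9/8, 2·[KLC] = -1/8
[KNC]:[KLC] = -9/8:-1/8 = 9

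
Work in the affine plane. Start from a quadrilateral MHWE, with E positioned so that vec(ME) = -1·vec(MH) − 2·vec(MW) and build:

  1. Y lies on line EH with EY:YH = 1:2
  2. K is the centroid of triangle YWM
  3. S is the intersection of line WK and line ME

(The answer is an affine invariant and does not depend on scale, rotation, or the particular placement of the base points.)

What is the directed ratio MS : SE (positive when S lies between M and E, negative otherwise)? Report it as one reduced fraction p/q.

Assign M = (0, 0), H = (1, 0), W = (0, 1), E = (-1, -2) — the answer is frame-independent, so this choice is without loss of generality.
1. Y lies on line EH with EY:YH = 1:2 ⇒ Y = (-1/3, -4/3)
2. K is the centroid of triangle YWM ⇒ K = (-1/9, -1/9)
3. S is the intersection of line WK and line ME ⇒ S = (-1/8, -1/4)
S = M + t·(E−M) with t = 1/8, so MS:SE = t:(1−t) = 1/8:7/8

MS:SE = 1/7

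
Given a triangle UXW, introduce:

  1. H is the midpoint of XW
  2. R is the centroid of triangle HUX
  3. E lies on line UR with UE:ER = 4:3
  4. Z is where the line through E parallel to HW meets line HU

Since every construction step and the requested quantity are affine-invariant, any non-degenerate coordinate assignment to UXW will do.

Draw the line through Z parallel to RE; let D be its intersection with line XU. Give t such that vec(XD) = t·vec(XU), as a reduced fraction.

t = 29/21

Set U = (0, 0), X = (1, 0), W = (0, 1); any affine frame gives the same invariant.
1. H is the midpoint of XW ⇒ H = (1/2, 1/2)
2. R is the centroid of triangle HUX ⇒ R = (1/2, 1/6)
3. E lies on line UR with UE:ER = 4:3 ⇒ E = (2/7, 2/21)
4. Z is where the line through E parallel to HW meets line HU ⇒ Z = (4/21, 4/21)
through Z parallel to RE: direction (-3/14, -1/14); meets XU at D = (-8/21, 0)
D = X + t·(U−X) with t = 29/21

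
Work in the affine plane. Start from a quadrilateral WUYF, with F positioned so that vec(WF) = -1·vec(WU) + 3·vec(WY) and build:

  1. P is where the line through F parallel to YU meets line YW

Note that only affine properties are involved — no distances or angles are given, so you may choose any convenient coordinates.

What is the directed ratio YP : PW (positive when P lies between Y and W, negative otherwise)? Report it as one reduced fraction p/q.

YP:PW = -1/2

Assign W = (0, 0), U = (1, 0), Y = (0, 1), F = (-1, 3) — the answer is frame-independent, so this choice is without loss of generality.
1. P is where the line through F parallel to YU meets line YW ⇒ P = (0, 2)
P = Y + t·(W−Y) with t = -1, so YP:PW = t:(1−t) = -1:2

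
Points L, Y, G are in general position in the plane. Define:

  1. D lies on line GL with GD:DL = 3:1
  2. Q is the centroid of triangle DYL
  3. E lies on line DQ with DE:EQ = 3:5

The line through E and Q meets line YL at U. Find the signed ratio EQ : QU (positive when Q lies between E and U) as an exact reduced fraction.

Assign L = (0, 0), Y = (1, 0), G = (0, 1) — the answer is frame-independent, so this choice is without loss of generality.
1. D lies on line GL with GD:DL = 3:1 ⇒ D = (0, 1/4)
2. Q is the centroid of triangle DYL ⇒ Q = (1/3, 1/12)
3. E lies on line DQ with DE:EQ = 3:5 ⇒ E = (1/8, 3/16)
line EQ meets YL at U = (1/2, 0)
Q = E + t·(U−E) with t = 5/9, so EQ:QU = 5/9:4/9

EQ:QU = 5/4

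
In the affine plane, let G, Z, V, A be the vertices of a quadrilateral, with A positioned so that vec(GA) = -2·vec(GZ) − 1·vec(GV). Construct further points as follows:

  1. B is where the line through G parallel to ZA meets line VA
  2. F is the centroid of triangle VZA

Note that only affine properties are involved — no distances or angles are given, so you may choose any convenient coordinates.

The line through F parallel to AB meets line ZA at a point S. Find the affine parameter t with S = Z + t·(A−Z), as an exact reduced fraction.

t = 2/3

Choose coordinates G = (0, 0), Z = (1, 0), V = (0, 1), A = (-2, -1).
1. B is where the line through G parallel to ZA meets line VA ⇒ B = (-3/2, -1/2)
2. F is the centroid of triangle VZA ⇒ F = (-1/3, 0)
through F parallel to AB: direction (1/2, 1/2); meets ZA at S = (-1, -2/3)
S = Z + t·(A−Z) with t = 2/3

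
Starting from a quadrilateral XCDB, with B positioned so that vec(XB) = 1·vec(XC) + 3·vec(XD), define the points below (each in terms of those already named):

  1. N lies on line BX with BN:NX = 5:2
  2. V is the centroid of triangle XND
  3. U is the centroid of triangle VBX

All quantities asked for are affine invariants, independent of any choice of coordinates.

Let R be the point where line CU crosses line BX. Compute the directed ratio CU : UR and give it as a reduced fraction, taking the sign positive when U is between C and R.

Choose coordinates X = (0, 0), C = (1, 0), D = (0, 1), B = (1, 3).
1. N lies on line BX with BN:NX = 5:2 ⇒ N = (2/7, 6/7)
2. V is the centroid of triangle XND ⇒ V = (2/21, 13/21)
3. U is the centroid of triangle VBX ⇒ U = (23/63, 76/63)
line CU meets BX at R = (19/49, 57/49)
U = C + t·(R−C) with t = 28/27, so CU:UR = 28/27:-1/27

CU:UR = -28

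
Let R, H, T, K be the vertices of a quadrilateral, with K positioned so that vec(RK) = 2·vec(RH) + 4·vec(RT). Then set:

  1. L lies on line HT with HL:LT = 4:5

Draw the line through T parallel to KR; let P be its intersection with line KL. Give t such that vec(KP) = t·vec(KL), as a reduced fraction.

t = -3/2

Work in coordinates with R = (0, 0), H = (1, 0), T = (0, 1), K = (2, 4).
1. L lies on line HT with HL:LT = 4:5 ⇒ L = (5/9, 4/9)
through T parallel to KR: direction (-2, -4); meets KL at P = (25/6, 28/3)
P = K + t·(L−K) with t = -3/2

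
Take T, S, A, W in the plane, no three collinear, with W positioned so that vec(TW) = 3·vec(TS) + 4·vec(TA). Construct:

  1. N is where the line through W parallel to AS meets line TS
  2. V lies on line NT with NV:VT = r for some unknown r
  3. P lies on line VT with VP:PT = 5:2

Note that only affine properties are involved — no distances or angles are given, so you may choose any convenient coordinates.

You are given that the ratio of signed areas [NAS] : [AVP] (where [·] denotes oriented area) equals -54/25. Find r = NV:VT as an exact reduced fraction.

r = 4/5

Choose coordinates T = (0, 0), S = (1, 0), A = (0, 1), W = (3, 4).
1. N is where the line through W parallel to AS meets line TS ⇒ N = (7, 0)
2. With NV:VT = r, write λ = r/(r+1) so V = N + λ·(T−N); V is affine-linear in λ
3. P lies on line VT with VP:PT = 5:2 ⇒ P is an affine combination of earlier points and hence also affine-linear in λ
Every point depending on V is an affine combination of V and λ-independent points, so each such coordinate is linear in λ; the λ² term in each signed area is a multiple of (T−N)×(T−N) = 0, so 2·[NAS] and 2·[AVP] are each linear in λ. Evaluating at λ=0 and λ=1:
  2·[NAS] = 6,   2·[AVP] = 5·λ − 5
So [NAS]:[AVP] = (6) / (5·λ − 5). Setting this equal to -54/25:
  6 = -54/25·(5·λ − 5)  ⇒  λ = 4/9
Then r = λ/(1−λ) = (4/9)/(5/9) = 4/5. Check: with r = 4/5, V = (35/9, 0) and [NAS]:[AVP] = -54/25 as required.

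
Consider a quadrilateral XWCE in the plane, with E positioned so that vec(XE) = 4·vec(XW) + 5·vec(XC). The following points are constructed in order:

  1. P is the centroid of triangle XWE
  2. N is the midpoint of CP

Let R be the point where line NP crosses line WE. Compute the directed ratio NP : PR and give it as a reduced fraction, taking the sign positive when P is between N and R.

Set X = (0, 0), W = (1, 0), C = (0, 1), E = (4, 5); any affine frame gives the same invariant.
1. P is the centroid of triangle XWE ⇒ P = (5/3, 5/3)
2. N is the midpoint of CP ⇒ N = (5/6, 4/3)
line NP meets WE at R = (40/19, 35/19)
P = N + t·(R−N) with t = 19/29, so NP:PR = 19/29:10/29

NP:PR = 19/10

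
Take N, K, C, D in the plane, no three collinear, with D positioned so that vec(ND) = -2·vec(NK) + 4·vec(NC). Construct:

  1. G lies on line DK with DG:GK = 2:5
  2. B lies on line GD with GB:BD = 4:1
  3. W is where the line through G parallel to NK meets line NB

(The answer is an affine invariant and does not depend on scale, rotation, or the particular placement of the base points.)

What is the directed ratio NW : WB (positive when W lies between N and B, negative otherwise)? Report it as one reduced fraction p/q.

NW:WB = 25/8

Choose coordinates N = (0, 0), K = (1, 0), C = (0, 1), D = (-2, 4).
1. G lies on line DK with DG:GK = 2:5 ⇒ G = (-8/7, 20/7)
2. B lies on line GD with GB:BD = 4:1 ⇒ B = (-64/35, 132/35)
3. W is where the line through G parallel to NK meets line NB ⇒ W = (-320/231, 20/7)
W = N + t·(B−N) with t = 25/33, so NW:WB = t:(1−t) = 25/33:8/33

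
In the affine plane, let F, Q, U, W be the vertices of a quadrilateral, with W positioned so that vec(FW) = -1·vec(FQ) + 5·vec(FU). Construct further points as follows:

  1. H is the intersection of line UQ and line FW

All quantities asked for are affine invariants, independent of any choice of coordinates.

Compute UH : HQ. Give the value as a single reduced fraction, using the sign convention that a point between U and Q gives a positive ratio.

Set F = (0, 0), Q = (1, 0), U = (0, 1), W = (-1, 5); any affine frame gives the same invariant.
1. H is the intersection of line UQ and line FW ⇒ H = (-1/4, 5/4)
H = U + t·(Q−U) with t = -1/4, so UH:HQ = t:(1−t) = -1/4:5/4

UH:HQ = -1/5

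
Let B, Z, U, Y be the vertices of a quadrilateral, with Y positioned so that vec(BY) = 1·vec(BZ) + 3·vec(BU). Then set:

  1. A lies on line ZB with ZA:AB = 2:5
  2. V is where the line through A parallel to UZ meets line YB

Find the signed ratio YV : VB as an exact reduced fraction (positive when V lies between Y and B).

YV:VB = 23/5

Work in coordinates with B = (0, 0), Z = (1, 0), U = (0, 1), Y = (1, 3).
1. A lies on line ZB with ZA:AB = 2:5 ⇒ A = (5/7, 0)
2. V is where the line through A parallel to UZ meets line YB ⇒ V = (5/28, 15/28)
V = Y + t·(B−Y) with t = 23/28, so YV:VB = t:(1−t) = 23/28:5/28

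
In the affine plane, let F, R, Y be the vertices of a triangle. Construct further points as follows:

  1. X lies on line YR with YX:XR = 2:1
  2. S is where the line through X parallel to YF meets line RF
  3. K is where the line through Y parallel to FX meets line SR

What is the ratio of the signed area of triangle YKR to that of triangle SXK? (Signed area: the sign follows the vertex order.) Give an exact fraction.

Work in coordinates with F = (0, 0), R = (1, 0), Y = (0, 1).
1. X lies on line YR with YX:XR = 2:1 ⇒ X = (2/3, 1/3)
2. S is where the line through X parallel to YF meets line RF ⇒ S = (2/3, 0)
3. K is where the line through Y parallel to FX meets line SR ⇒ K = (-2, 0)
2·[YKR] = 3, 2·[SXK] = 8/9
[YKR]:[SXK] = 3:8/9 = 27/8

[YKR]:[SXK] = 27/8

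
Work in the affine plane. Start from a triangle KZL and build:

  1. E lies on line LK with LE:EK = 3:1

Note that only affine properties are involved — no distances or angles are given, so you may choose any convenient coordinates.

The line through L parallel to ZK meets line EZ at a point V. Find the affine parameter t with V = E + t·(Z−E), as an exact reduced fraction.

t = -3

Choose coordinates K = (0, 0), Z = (1, 0), L = (0, 1).
1. E lies on line LK with LE:EK = 3:1 ⇒ E = (0, 1/4)
through L parallel to ZK: direction (-1, 0); meets EZ at V = (-3, 1)
V = E + t·(Z−E) with t = -3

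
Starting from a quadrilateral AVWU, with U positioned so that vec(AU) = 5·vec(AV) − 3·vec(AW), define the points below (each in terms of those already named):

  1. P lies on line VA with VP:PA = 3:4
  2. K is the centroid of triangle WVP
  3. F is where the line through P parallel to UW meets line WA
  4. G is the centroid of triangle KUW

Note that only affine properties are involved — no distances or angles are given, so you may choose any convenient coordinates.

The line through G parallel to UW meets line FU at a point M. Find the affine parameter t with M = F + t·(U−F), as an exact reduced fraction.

Choose coordinates A = (0, 0), V = (1, 0), W = (0, 1), U = (5, -3).
1. P lies on line VA with VP:PA = 3:4 ⇒ P = (4/7, 0)
2. K is the centroid of triangle WVP ⇒ K = (11/21, 1/3)
3. F is where the line through P parallel to UW meets line WA ⇒ F = (0, 16/35)
4. G is the centroid of triangle KUW ⇒ G = (116/63, -5/9)
through G parallel to UW: direction (-5, 4); meets FU at M = (725/171, -14809/5985)
M = F + t·(U−F) with t = 145/171

t = 145/171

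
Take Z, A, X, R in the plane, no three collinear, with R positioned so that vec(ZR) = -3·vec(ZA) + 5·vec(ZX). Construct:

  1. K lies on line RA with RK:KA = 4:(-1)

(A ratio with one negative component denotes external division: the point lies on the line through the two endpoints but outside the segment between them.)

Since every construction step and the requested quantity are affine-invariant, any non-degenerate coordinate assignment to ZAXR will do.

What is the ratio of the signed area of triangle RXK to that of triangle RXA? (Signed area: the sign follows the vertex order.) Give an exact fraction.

[RXK]:[RXA] = 4/3

Assign Z = (0, 0), A = (1, 0), X = (0, 1), R = (-3, 5) — the answer is frame-independent, so this choice is without loss of generality.
1. K lies on line RA with RK:KA = 4:(-1) ⇒ K = (7/3, -5/3)
2·[RXK] = 4/3, 2·[RXA] = 1
[RXK]:[RXA] = 4/3:1 = 4/3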